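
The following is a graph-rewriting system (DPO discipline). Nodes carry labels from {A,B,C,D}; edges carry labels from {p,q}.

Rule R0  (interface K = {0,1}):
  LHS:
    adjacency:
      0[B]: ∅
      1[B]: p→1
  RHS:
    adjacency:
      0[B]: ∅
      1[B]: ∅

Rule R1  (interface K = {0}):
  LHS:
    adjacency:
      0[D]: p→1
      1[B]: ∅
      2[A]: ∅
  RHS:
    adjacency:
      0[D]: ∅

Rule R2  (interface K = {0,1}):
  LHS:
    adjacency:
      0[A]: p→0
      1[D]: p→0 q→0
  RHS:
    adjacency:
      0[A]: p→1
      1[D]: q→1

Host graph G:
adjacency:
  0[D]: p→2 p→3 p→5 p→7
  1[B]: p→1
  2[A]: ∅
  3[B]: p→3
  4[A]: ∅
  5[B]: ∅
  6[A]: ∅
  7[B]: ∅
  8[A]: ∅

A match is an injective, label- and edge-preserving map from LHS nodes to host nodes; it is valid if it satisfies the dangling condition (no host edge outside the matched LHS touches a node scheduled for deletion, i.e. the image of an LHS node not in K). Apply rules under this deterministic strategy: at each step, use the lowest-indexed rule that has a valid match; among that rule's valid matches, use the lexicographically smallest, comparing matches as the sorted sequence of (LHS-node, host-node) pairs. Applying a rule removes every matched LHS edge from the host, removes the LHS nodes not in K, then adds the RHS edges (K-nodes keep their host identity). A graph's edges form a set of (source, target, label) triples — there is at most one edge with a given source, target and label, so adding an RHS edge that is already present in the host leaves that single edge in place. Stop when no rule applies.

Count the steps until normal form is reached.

Answer: 5

Derivation:
start.  V:9 E:6  edges: 0-p->2 0-p->3 0-p->5 0-p->7 1-p->1 3-p->3
1. fire R0 via {0↦1, 1↦3}  →  V:9 E:5  edges: 0-p->2 0-p->3 0-p->5 0-p->7 1-p->1
2. fire R0 via {0↦3, 1↦1}  →  V:9 E:4  edges: 0-p->2 0-p->3 0-p->5 0-p->7
3. fire R1 via {0↦0, 1↦3, 2↦4}  →  V:7 E:3  edges: 0-p->2 0-p->5 0-p->7
4. fire R1 via {0↦0, 1↦5, 2↦6}  →  V:5 E:2  edges: 0-p->2 0-p->7
5. fire R1 via {0↦0, 1↦7, 2↦8}  →  V:3 E:1  edges: 0-p->2
halt: no rule applies after step 5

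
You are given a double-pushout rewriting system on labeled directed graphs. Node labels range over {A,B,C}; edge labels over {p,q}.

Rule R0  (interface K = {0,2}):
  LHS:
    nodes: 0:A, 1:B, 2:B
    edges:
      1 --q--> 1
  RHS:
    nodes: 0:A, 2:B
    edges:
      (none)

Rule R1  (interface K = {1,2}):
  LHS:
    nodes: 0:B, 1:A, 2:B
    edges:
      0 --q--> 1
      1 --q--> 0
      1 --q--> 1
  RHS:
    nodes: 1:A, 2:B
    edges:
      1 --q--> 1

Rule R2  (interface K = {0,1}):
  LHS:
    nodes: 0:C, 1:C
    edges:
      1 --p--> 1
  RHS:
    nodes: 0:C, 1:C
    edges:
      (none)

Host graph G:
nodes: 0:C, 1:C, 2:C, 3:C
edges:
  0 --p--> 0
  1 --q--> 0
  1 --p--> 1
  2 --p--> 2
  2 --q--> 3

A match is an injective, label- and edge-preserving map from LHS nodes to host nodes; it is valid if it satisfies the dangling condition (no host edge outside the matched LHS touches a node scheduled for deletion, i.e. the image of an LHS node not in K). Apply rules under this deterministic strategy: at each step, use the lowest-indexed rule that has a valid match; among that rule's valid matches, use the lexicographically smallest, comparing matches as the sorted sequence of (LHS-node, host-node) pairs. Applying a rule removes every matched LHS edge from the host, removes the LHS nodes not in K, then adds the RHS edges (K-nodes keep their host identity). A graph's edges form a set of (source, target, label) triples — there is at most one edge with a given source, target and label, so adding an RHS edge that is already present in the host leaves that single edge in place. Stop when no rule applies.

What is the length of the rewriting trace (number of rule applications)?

Answer: 3

Derivation:
initial: |V|=4 |E|=5  E = 0-p->0 1-q->0 1-p->1 2-p->2 2-q->3
step 1: apply R2 at {0↦0, 1↦1}  → |V|=4 |E|=4  E = 0-p->0 1-q->0 2-p->2 2-q->3
step 2: apply R2 at {0↦0, 1↦2}  → |V|=4 |E|=3  E = 0-p->0 1-q->0 2-q->3
step 3: apply R2 at {0↦1, 1↦0}  → |V|=4 |E|=2  E = 1-q->0 2-q->3
normal form: no rule applies after step 3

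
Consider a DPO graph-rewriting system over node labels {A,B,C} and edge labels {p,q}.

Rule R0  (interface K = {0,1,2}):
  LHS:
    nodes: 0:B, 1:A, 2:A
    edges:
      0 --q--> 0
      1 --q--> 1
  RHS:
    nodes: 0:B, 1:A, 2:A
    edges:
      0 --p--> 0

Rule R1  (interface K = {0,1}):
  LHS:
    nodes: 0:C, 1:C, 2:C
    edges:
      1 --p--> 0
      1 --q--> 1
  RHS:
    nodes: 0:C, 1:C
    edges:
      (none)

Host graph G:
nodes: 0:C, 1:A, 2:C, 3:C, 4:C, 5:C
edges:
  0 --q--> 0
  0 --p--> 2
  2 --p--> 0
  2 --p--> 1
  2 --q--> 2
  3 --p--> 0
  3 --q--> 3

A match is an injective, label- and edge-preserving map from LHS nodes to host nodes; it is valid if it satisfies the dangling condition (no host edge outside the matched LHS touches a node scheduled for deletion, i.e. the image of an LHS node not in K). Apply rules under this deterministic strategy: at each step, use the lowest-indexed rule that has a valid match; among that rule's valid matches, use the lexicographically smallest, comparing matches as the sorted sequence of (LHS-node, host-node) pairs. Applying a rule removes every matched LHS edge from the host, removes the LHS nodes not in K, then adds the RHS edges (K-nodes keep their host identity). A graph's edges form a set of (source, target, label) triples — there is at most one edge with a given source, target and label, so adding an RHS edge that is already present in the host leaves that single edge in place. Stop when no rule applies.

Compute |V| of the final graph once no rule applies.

Answer: 3

Steps:
[0] host  ⇒  6 nodes, 7 edges  {0-q->0 0-p->2 2-p->0 2-p->1 2-q->2 3-p->0 3-q->3}
[1] R1 @ {0↦0, 1↦2, 2↦4}  ⇒  5 nodes, 5 edges  {0-q->0 0-p->2 2-p->1 3-p->0 3-q->3}
[2] R1 @ {0↦0, 1↦3, 2↦5}  ⇒  4 nodes, 3 edges  {0-q->0 0-p->2 2-p->1}
[3] R1 @ {0↦2, 1↦0, 2↦3}  ⇒  3 nodes, 1 edges  {2-p->1}
normal form: no rule applies after step 3
NF nodes: {0:C, 1:A, 2:C}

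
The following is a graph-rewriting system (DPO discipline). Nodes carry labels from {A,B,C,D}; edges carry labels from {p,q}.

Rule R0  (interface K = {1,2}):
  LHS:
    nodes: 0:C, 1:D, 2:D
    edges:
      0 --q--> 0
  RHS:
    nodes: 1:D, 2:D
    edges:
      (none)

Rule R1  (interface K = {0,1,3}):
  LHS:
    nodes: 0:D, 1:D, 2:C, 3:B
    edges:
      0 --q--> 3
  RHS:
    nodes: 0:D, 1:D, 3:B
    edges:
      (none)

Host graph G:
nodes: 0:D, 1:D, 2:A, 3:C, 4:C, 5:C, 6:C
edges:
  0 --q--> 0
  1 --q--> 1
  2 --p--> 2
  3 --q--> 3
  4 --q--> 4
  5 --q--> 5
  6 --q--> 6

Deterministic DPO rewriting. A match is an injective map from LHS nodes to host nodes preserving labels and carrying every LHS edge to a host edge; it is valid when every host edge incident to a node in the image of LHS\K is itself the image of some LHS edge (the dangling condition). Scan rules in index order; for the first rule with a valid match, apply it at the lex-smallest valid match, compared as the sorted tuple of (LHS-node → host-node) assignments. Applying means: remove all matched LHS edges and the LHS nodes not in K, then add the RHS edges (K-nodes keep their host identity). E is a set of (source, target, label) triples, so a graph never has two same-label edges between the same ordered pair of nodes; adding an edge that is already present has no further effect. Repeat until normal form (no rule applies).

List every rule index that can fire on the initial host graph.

R0: 8 valid matches — {0↦3, 1↦0, 2↦1}, {0↦3, 1↦1, 2↦0}, {0↦4, 1↦0, 2↦1} (+5 more)
R1: no valid match — LHS pattern not found

Answer: [R0]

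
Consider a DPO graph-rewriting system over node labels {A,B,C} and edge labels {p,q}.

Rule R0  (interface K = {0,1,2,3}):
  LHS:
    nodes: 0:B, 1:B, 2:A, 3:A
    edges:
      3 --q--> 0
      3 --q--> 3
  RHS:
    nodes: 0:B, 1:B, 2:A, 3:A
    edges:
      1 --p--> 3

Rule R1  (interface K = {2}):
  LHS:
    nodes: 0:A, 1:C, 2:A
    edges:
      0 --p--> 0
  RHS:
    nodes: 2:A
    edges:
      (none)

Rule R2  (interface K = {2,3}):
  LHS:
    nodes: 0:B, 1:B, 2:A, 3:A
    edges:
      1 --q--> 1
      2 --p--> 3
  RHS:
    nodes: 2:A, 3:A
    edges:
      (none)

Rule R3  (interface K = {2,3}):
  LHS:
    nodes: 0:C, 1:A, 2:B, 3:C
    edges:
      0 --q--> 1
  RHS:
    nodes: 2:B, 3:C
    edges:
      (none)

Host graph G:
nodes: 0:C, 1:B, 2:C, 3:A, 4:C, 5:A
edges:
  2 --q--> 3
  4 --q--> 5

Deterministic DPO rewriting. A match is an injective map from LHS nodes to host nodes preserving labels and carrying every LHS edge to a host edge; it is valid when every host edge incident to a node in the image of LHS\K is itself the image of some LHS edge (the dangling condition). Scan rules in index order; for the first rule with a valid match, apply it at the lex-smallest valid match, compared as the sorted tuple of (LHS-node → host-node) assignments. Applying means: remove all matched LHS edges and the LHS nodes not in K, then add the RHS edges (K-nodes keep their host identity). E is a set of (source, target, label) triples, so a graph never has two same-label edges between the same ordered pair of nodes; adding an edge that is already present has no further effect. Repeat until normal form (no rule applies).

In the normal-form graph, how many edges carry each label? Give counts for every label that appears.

Answer: (no edges)

Rewrite trace:
initial: |V|=6 |E|=2  E = 2-q->3 4-q->5
step 1: apply R3 at {0↦2, 1↦3, 2↦1, 3↦0}  → |V|=4 |E|=1  E = 4-q->5
step 2: apply R3 at {0↦4, 1↦5, 2↦1, 3↦0}  → |V|=2 |E|=0  E = ∅
normal form: no rule applies after step 2
NF edges: []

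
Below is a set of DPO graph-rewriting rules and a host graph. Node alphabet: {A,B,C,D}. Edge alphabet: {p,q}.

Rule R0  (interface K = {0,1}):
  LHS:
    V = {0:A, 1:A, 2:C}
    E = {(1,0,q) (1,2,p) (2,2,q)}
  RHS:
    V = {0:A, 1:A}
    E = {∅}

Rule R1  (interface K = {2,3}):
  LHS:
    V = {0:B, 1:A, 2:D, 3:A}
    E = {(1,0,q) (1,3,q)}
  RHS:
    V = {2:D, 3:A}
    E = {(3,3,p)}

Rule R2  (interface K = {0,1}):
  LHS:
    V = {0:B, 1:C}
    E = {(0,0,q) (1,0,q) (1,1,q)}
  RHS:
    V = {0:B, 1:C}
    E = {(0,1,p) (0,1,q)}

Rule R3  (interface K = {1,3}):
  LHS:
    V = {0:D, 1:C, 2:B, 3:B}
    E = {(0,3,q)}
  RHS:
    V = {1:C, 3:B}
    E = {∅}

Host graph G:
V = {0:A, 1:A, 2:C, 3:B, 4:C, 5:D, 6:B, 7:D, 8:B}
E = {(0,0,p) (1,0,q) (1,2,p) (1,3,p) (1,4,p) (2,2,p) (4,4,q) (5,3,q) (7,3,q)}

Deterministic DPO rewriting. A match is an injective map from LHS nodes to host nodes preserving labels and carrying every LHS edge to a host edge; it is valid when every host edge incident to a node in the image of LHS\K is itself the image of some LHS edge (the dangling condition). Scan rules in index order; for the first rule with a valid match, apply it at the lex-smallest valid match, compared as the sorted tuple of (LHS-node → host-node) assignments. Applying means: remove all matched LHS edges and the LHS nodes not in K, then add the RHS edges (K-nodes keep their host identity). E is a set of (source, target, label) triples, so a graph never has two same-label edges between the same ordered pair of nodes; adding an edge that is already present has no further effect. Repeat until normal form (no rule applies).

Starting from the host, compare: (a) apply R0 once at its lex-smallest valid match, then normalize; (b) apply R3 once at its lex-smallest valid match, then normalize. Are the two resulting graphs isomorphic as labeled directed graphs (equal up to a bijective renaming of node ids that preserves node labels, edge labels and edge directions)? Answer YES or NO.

Answer: YES

Steps:
branch R0-first: apply at {0↦0, 1↦1, 2↦4} → |E|=6, then 2 more step(s) → NF |V|=4 |E|=4 V={0:A, 1:A, 2:C, 3:B} E=0-p->0 1-p->2 1-p->3 2-p->2
branch R3-first: apply at {0↦5, 1↦2, 2↦6, 3↦3} → |E|=8, then 2 more step(s) → NF |V|=4 |E|=4 V={0:A, 1:A, 2:C, 3:B} E=0-p->0 1-p->2 1-p->3 2-p->2
graphs isomorphic (equal up to label-preserving node renaming)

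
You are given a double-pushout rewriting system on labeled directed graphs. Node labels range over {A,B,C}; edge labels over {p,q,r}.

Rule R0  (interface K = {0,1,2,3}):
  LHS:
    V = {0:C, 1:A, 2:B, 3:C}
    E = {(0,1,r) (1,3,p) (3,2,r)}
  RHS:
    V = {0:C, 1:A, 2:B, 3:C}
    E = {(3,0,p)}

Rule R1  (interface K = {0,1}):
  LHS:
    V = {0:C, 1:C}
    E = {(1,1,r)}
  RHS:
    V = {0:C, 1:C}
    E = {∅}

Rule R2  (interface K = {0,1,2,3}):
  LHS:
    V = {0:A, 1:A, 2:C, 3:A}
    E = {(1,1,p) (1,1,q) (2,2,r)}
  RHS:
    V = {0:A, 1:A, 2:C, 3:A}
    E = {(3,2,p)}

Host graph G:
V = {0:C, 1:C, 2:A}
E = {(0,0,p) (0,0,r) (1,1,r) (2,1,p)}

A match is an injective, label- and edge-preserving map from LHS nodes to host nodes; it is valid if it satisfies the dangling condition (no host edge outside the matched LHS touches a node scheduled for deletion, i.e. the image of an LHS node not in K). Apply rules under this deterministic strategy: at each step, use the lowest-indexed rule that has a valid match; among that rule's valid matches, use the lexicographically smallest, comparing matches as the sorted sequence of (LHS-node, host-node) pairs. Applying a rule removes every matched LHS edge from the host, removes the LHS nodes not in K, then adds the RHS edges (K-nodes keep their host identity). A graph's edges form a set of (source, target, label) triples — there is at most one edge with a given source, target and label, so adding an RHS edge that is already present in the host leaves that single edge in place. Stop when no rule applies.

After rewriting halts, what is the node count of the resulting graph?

Answer: 3

Derivation:
start.  V:3 E:4  edges: 0-p->0 0-r->0 1-r->1 2-p->1
1. fire R1 via {0↦0, 1↦1}  →  V:3 E:3  edges: 0-p->0 0-r->0 2-p->1
2. fire R1 via {0↦1, 1↦0}  →  V:3 E:2  edges: 0-p->0 2-p->1
final graph: no rule applies after step 2
NF nodes: {0:C, 1:C, 2:A}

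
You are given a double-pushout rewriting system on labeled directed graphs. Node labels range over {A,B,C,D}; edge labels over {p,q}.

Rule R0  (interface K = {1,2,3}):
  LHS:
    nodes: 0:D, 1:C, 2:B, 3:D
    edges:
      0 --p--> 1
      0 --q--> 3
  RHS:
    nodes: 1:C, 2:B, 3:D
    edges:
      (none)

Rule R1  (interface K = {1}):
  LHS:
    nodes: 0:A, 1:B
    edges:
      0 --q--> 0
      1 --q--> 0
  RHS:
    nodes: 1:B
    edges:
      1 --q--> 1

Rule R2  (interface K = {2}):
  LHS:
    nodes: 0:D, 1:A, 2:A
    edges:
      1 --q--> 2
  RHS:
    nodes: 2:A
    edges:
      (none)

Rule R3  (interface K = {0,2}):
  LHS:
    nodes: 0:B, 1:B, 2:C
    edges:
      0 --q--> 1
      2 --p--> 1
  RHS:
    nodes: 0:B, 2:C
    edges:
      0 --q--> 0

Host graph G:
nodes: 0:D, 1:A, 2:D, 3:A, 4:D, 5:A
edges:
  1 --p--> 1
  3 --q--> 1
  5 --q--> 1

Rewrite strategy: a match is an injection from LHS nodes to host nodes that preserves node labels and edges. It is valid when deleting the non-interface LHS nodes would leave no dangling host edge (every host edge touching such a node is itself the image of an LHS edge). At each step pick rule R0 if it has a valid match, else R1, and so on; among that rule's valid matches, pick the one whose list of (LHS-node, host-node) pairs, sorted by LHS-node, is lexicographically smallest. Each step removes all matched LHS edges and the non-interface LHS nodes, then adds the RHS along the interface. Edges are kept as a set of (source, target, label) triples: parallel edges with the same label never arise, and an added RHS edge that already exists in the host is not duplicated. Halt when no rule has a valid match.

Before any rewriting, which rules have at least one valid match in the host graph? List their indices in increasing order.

R0: no valid match — LHS pattern not found
R1: no valid match — LHS pattern not found
R2: 6 valid matches — {0↦0, 1↦3, 2↦1}, {0↦0, 1↦5, 2↦1}, {0↦2, 1↦3, 2↦1} (+3 more)
R3: no valid match — LHS pattern not found

Answer: [R2]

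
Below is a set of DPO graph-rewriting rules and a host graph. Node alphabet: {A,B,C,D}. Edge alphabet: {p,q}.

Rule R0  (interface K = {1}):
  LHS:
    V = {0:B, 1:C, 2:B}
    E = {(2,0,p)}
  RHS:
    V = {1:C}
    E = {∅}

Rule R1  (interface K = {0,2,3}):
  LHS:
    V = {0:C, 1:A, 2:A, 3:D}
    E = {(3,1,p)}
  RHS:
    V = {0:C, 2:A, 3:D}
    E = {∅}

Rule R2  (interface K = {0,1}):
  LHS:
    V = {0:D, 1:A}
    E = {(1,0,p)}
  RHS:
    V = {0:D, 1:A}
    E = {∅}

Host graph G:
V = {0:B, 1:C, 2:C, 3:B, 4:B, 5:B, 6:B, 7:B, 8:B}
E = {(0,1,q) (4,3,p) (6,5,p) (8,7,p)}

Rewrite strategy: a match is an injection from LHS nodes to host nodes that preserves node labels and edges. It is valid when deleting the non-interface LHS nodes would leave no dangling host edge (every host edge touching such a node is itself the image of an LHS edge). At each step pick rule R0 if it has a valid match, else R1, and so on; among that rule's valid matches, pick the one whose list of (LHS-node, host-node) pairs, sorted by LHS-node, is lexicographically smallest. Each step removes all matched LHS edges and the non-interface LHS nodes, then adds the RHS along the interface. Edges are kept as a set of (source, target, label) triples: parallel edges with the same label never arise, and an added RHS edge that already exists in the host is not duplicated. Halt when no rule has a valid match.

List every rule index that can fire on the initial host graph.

R0: 6 valid matches — {0↦3, 1↦1, 2↦4}, {0↦3, 1↦2, 2↦4}, {0↦5, 1↦1, 2↦6} (+3 more)
R1: no valid match — LHS pattern not found
R2: no valid match — LHS pattern not found

Answer: [R0]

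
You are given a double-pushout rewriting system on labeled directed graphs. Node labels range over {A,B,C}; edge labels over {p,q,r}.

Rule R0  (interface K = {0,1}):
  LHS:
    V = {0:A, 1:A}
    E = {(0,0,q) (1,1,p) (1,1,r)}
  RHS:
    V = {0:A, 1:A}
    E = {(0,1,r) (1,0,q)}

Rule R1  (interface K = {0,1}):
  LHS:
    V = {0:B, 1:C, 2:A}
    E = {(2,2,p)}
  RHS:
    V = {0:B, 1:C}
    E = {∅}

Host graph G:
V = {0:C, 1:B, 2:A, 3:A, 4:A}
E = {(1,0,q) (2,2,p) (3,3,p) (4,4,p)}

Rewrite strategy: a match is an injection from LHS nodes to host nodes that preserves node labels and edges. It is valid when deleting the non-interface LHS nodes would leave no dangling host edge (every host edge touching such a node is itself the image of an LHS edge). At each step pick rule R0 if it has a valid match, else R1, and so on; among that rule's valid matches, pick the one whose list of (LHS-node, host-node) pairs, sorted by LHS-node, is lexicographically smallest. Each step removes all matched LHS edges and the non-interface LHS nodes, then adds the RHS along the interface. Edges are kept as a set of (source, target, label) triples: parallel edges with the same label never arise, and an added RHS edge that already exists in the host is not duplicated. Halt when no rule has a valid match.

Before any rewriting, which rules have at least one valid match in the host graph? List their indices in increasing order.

R0: no valid match — LHS pattern not found
R1: 3 valid matches — {0↦1, 1↦0, 2↦2}, {0↦1, 1↦0, 2↦3}, {0↦1, 1↦0, 2↦4}

Answer: [R1]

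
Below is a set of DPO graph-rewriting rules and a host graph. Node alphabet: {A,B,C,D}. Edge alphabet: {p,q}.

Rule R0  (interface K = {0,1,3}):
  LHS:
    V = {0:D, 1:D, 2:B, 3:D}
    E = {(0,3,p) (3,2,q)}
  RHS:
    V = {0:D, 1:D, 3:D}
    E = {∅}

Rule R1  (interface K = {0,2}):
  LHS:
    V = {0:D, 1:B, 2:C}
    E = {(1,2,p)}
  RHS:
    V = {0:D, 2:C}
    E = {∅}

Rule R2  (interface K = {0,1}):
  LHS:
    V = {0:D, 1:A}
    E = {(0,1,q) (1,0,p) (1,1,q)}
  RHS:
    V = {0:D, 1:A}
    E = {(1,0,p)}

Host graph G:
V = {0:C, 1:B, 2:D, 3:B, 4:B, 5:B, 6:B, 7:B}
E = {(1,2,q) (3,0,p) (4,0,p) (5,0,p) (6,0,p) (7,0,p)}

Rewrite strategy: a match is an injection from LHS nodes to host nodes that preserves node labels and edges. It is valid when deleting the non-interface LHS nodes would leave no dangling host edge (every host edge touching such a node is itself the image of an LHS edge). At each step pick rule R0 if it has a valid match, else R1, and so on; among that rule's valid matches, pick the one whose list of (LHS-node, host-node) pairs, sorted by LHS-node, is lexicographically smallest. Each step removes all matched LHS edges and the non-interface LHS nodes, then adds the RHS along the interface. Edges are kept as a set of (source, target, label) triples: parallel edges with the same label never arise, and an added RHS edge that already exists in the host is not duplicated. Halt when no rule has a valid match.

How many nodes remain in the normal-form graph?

Answer: 3

Rewrite trace:
initial: |V|=8 |E|=6  E = 1-q->2 3-p->0 4-p->0 5-p->0 6-p->0 7-p->0
step 1: apply R1 at {0↦2, 1↦3, 2↦0}  → |V|=7 |E|=5  E = 1-q->2 4-p->0 5-p->0 6-p->0 7-p->0
step 2: apply R1 at {0↦2, 1↦4, 2↦0}  → |V|=6 |E|=4  E = 1-q->2 5-p->0 6-p->0 7-p->0
step 3: apply R1 at {0↦2, 1↦5, 2↦0}  → |V|=5 |E|=3  E = 1-q->2 6-p->0 7-p->0
step 4: apply R1 at {0↦2, 1↦6, 2↦0}  → |V|=4 |E|=2  E = 1-q->2 7-p->0
step 5: apply R1 at {0↦2, 1↦7, 2↦0}  → |V|=3 |E|=1  E = 1-q->2
normal form: no rule applies after step 5
NF nodes: {0:C, 1:B, 2:D}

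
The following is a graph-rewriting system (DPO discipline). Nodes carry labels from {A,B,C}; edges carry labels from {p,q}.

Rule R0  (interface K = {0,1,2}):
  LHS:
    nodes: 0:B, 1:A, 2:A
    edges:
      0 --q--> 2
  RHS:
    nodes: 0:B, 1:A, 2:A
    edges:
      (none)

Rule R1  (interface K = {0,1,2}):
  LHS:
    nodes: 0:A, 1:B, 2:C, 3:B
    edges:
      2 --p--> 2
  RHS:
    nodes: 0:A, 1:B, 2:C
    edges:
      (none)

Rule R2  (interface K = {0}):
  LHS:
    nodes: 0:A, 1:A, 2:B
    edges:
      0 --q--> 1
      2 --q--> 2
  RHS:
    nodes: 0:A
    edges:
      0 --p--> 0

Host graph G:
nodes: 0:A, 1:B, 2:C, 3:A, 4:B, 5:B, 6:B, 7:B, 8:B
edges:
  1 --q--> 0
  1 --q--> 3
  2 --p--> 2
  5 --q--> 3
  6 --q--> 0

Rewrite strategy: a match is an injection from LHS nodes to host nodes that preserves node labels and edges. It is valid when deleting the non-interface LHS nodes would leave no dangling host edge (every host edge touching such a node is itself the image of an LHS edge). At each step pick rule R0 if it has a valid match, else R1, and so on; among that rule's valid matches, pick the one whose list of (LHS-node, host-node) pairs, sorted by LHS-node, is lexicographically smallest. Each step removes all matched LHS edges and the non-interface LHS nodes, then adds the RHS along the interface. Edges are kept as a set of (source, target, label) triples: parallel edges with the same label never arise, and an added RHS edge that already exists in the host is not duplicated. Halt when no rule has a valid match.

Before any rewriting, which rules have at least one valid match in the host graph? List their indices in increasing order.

R0: 4 valid matches — {0↦1, 1↦0, 2↦3}, {0↦1, 1↦3, 2↦0}, {0↦5, 1↦0, 2↦3} (+1 more)
R1: 30 valid matches — {0↦0, 1↦1, 2↦2, 3↦4}, {0↦0, 1↦1, 2↦2, 3↦7}, {0↦0, 1↦1, 2↦2, 3↦8} (+27 more)
R2: no valid match — LHS pattern not found

Answer: [R0,R1]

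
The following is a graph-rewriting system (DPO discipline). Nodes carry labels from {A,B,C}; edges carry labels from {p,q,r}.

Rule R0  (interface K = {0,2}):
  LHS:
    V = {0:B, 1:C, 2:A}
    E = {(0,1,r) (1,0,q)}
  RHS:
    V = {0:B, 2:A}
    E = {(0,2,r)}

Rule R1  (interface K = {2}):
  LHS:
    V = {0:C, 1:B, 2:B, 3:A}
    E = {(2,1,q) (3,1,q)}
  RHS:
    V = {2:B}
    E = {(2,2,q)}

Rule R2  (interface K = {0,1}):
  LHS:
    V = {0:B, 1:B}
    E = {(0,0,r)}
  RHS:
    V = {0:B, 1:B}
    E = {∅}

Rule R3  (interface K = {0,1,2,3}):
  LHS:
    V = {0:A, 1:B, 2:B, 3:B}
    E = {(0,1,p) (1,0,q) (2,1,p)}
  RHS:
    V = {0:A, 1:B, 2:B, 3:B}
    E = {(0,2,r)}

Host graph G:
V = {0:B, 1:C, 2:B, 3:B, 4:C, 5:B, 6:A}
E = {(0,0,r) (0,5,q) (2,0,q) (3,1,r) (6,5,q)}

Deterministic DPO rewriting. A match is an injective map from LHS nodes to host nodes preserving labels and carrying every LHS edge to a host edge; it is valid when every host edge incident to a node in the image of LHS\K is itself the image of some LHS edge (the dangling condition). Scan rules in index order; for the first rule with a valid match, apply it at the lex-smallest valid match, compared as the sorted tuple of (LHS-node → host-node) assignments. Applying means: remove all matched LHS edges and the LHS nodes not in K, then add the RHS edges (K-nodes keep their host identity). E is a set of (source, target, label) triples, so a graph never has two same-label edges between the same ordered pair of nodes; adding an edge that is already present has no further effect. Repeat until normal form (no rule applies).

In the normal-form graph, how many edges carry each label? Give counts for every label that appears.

Answer: q:2 r:1

Derivation:
initial: |V|=7 |E|=5  E = 0-r->0 0-q->5 2-q->0 3-r->1 6-q->5
step 1: apply R1 at {0↦4, 1↦5, 2↦0, 3↦6}  → |V|=4 |E|=4  E = 0-q->0 0-r->0 2-q->0 3-r->1
step 2: apply R2 at {0↦0, 1↦2}  → |V|=4 |E|=3  E = 0-q->0 2-q->0 3-r->1
final graph: no rule applies after step 2
NF edges: [(0, 0, 'q'), (2, 0, 'q'), (3, 1, 'r')]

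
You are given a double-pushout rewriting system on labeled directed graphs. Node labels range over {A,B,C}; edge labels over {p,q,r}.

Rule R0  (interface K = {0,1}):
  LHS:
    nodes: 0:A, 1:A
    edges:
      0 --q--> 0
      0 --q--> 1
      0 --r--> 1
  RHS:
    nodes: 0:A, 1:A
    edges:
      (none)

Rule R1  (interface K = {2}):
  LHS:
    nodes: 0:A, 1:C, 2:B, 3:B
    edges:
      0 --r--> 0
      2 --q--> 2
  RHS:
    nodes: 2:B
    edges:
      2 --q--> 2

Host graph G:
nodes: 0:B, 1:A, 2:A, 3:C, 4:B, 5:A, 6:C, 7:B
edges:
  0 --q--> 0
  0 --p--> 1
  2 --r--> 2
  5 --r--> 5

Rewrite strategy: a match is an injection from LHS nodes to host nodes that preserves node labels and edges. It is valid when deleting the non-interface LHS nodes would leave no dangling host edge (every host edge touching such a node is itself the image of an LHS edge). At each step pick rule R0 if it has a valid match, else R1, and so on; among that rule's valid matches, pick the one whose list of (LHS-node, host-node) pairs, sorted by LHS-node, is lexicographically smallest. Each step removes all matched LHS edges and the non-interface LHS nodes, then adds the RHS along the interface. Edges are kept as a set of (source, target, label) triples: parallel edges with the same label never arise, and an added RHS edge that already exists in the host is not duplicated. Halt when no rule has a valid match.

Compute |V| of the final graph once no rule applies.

Answer: 2

Derivation:
[0] host  ⇒  8 nodes, 4 edges  {0-q->0 0-p->1 2-r->2 5-r->5}
[1] R1 @ {0↦2, 1↦3, 2↦0, 3↦4}  ⇒  5 nodes, 3 edges  {0-q->0 0-p->1 5-r->5}
[2] R1 @ {0↦5, 1↦6, 2↦0, 3↦7}  ⇒  2 nodes, 2 edges  {0-q->0 0-p->1}
halt: no rule applies after step 2
NF nodes: {0:B, 1:A}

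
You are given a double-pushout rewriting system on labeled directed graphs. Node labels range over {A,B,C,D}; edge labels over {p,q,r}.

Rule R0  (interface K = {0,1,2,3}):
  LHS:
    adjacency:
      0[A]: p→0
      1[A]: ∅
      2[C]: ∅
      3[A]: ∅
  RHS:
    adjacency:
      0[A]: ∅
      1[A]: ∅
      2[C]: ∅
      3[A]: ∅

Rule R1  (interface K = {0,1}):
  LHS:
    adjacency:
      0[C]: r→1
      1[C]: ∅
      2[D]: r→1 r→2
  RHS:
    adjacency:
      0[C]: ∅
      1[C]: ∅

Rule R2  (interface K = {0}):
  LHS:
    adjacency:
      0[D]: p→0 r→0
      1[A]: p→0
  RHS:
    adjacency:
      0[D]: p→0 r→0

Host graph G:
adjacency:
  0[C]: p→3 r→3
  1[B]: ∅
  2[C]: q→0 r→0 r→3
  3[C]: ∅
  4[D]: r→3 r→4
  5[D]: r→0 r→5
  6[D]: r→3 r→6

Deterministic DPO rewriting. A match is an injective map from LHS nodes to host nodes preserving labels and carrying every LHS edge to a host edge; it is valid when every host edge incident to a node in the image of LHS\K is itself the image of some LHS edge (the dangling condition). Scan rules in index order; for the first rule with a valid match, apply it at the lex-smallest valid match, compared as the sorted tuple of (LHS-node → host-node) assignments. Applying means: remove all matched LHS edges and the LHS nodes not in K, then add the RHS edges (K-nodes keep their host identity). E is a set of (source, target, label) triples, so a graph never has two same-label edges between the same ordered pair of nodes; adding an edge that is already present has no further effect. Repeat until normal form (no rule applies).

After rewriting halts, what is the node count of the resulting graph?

Answer: 4

Steps:
[0] host  ⇒  7 nodes, 11 edges  {0-p->3 0-r->3 2-q->0 2-r->0 2-r->3 4-r->3 4-r->4 5-r->0 5-r->5 6-r->3 6-r->6}
[1] R1 @ {0↦0, 1↦3, 2↦4}  ⇒  6 nodes, 8 edges  {0-p->3 2-q->0 2-r->0 2-r->3 5-r->0 5-r->5 6-r->3 6-r->6}
[2] R1 @ {0↦2, 1↦0, 2↦5}  ⇒  5 nodes, 5 edges  {0-p->3 2-q->0 2-r->3 6-r->3 6-r->6}
[3] R1 @ {0↦2, 1↦3, 2↦6}  ⇒  4 nodes, 2 edges  {0-p->3 2-q->0}
final graph: no rule applies after step 3
NF nodes: {0:C, 1:B, 2:C, 3:C}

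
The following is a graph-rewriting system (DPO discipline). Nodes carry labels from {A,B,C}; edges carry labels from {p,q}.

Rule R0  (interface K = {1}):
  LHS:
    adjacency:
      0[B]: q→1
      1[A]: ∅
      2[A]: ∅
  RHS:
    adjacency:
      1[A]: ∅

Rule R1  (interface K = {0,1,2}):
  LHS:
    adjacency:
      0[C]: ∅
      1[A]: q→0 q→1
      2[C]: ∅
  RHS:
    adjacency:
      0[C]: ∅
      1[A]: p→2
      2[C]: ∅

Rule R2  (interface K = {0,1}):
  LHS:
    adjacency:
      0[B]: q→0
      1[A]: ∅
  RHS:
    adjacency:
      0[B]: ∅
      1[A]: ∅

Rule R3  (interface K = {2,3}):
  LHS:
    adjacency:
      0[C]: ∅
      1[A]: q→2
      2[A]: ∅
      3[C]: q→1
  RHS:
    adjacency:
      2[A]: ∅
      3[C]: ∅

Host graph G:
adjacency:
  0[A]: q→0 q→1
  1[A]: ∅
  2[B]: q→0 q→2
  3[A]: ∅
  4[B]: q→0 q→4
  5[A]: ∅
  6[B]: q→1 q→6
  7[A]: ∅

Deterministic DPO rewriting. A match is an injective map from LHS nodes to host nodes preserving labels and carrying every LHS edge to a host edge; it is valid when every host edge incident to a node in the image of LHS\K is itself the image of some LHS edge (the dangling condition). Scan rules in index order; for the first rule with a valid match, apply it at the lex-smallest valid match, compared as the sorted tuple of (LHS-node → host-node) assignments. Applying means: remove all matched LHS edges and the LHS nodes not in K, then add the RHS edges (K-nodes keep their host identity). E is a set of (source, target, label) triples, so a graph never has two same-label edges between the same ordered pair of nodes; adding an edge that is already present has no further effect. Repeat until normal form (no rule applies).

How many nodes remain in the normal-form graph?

Answer: 2

Rewrite trace:
[0] host  ⇒  8 nodes, 8 edges  {0-q->0 0-q->1 2-q->0 2-q->2 4-q->0 4-q->4 6-q->1 6-q->6}
[1] R2 @ {0↦2, 1↦0}  ⇒  8 nodes, 7 edges  {0-q->0 0-q->1 2-q->0 4-q->0 4-q->4 6-q->1 6-q->6}
[2] R0 @ {0↦2, 1↦0, 2↦3}  ⇒  6 nodes, 6 edges  {0-q->0 0-q->1 4-q->0 4-q->4 6-q->1 6-q->6}
[3] R2 @ {0↦4, 1↦0}  ⇒  6 nodes, 5 edges  {0-q->0 0-q->1 4-q->0 6-q->1 6-q->6}
[4] R0 @ {0↦4, 1↦0, 2↦5}  ⇒  4 nodes, 4 edges  {0-q->0 0-q->1 6-q->1 6-q->6}
[5] R2 @ {0↦6, 1↦0}  ⇒  4 nodes, 3 edges  {0-q->0 0-q->1 6-q->1}
[6] R0 @ {0↦6, 1↦1, 2↦7}  ⇒  2 nodes, 2 edges  {0-q->0 0-q->1}
normal form: no rule applies after step 6
NF nodes: {0:A, 1:A}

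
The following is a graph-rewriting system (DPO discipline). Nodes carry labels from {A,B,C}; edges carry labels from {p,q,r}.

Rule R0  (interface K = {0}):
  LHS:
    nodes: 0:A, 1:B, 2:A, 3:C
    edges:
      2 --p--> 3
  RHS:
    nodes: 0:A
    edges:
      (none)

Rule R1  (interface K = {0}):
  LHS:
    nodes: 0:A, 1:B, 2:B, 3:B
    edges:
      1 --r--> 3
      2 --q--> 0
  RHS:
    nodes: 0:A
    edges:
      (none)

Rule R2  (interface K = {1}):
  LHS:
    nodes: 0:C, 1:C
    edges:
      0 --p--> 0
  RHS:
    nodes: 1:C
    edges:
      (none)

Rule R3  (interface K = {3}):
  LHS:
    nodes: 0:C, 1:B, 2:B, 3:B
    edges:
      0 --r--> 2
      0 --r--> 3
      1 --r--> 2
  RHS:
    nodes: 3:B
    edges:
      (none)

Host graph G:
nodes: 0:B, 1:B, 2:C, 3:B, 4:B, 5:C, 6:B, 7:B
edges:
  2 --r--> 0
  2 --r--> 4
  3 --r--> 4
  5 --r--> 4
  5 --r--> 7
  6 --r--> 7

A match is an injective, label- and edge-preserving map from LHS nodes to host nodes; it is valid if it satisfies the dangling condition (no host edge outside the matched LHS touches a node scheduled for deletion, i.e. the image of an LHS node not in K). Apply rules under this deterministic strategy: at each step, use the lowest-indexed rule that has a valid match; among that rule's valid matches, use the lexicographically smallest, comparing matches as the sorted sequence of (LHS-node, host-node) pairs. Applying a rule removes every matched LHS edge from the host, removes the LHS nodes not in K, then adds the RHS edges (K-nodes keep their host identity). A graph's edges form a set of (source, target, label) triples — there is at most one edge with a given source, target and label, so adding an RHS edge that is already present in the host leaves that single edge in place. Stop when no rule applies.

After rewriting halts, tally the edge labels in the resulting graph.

Answer: (no edges)

Rewrite trace:
initial: |V|=8 |E|=6  E = 2-r->0 2-r->4 3-r->4 5-r->4 5-r->7 6-r->7
step 1: apply R3 at {0↦5, 1↦6, 2↦7, 3↦4}  → |V|=5 |E|=3  E = 2-r->0 2-r->4 3-r->4
step 2: apply R3 at {0↦2, 1↦3, 2↦4, 3↦0}  → |V|=2 |E|=0  E = ∅
final graph: no rule applies after step 2
NF edges: []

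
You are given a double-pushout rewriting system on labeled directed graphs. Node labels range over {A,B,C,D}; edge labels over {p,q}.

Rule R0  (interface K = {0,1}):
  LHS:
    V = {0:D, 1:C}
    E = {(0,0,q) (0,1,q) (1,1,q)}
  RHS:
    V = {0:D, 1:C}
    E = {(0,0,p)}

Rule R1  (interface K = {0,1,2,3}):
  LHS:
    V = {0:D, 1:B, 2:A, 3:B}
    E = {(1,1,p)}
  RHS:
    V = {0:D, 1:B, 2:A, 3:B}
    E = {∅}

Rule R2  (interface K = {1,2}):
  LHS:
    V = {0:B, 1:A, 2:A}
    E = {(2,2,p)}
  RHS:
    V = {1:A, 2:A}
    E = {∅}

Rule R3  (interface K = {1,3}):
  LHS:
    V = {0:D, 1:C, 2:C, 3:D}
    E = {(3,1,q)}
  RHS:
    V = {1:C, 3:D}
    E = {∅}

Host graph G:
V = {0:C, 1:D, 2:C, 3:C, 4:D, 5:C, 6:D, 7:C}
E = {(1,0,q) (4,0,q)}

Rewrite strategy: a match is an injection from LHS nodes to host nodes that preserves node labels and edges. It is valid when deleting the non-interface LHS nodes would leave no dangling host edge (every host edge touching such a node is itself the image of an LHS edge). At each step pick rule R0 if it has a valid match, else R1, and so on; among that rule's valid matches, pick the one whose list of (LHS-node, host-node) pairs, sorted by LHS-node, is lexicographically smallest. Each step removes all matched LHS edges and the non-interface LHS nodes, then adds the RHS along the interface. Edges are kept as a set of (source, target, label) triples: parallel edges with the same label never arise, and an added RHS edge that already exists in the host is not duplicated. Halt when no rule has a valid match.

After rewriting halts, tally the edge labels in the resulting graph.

[0] host  ⇒  8 nodes, 2 edges  {1-q->0 4-q->0}
[1] R3 @ {0↦6, 1↦0, 2↦2, 3↦1}  ⇒  6 nodes, 1 edges  {4-q->0}
[2] R3 @ {0↦1, 1↦0, 2↦3, 3↦4}  ⇒  4 nodes, 0 edges  {∅}
normal form: no rule applies after step 2
NF edges: []

Answer: (no edges)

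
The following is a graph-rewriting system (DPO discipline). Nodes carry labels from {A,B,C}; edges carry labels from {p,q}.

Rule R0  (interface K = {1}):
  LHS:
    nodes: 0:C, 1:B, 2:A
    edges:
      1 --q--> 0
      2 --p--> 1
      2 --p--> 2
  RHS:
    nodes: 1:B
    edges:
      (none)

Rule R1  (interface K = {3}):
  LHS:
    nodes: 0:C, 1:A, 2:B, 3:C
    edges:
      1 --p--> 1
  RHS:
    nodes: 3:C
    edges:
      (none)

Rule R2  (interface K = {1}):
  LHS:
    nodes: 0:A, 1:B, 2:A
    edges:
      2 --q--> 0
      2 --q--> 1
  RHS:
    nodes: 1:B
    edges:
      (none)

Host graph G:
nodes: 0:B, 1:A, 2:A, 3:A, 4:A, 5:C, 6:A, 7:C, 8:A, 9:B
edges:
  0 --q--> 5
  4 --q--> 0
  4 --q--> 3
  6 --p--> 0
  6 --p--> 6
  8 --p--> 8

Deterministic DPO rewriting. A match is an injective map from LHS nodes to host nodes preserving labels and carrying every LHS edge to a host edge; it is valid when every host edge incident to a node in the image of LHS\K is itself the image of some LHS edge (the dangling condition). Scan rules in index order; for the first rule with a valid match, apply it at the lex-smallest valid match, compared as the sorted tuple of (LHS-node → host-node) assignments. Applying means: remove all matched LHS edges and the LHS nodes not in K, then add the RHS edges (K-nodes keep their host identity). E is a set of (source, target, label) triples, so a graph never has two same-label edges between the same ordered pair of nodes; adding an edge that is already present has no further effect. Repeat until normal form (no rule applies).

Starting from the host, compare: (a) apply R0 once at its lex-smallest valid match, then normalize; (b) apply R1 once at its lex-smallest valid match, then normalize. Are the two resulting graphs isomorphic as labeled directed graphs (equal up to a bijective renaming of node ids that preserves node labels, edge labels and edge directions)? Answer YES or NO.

branch R0-first: apply at {0↦5, 1↦0, 2↦6} → |E|=3, then 1 more step(s) → NF |V|=6 |E|=1 V={0:B, 1:A, 2:A, 7:C, 8:A, 9:B} E=8-p->8
branch R1-first: apply at {0↦7, 1↦8, 2↦9, 3↦5} → |E|=5, then 2 more step(s) → NF |V|=3 |E|=0 V={0:B, 1:A, 2:A} E=∅
graphs not isomorphic

Answer: NO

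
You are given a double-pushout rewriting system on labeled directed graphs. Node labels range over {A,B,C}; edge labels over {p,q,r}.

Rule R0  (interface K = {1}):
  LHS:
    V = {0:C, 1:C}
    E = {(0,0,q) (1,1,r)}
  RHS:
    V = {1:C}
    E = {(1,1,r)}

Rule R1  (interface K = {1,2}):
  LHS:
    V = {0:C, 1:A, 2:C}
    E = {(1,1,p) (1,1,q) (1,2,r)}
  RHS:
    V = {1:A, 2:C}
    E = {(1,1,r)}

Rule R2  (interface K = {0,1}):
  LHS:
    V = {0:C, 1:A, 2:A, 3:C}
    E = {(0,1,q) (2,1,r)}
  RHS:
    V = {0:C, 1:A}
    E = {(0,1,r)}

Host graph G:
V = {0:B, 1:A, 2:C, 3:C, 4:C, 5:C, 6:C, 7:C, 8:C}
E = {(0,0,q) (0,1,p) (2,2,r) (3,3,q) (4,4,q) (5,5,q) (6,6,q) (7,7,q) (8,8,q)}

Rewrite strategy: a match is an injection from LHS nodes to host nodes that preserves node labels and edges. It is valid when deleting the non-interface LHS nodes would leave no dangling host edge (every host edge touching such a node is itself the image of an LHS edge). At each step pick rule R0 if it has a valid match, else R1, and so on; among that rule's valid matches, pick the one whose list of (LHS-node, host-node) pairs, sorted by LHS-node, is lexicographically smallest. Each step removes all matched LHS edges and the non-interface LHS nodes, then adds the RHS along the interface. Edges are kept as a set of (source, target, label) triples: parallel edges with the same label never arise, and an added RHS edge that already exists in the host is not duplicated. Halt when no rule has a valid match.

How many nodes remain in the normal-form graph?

[0] host  ⇒  9 nodes, 9 edges  {0-q->0 0-p->1 2-r->2 3-q->3 4-q->4 5-q->5 6-q->6 7-q->7 8-q->8}
[1] R0 @ {0↦3, 1↦2}  ⇒  8 nodes, 8 edges  {0-q->0 0-p->1 2-r->2 4-q->4 5-q->5 6-q->6 7-q->7 8-q->8}
[2] R0 @ {0↦4, 1↦2}  ⇒  7 nodes, 7 edges  {0-q->0 0-p->1 2-r->2 5-q->5 6-q->6 7-q->7 8-q->8}
[3] R0 @ {0↦5, 1↦2}  ⇒  6 nodes, 6 edges  {0-q->0 0-p->1 2-r->2 6-q->6 7-q->7 8-q->8}
[4] R0 @ {0↦6, 1↦2}  ⇒  5 nodes, 5 edges  {0-q->0 0-p->1 2-r->2 7-q->7 8-q->8}
[5] R0 @ {0↦7, 1↦2}  ⇒  4 nodes, 4 edges  {0-q->0 0-p->1 2-r->2 8-q->8}
[6] R0 @ {0↦8, 1↦2}  ⇒  3 nodes, 3 edges  {0-q->0 0-p->1 2-r->2}
halt: no rule applies after step 6
NF nodes: {0:B, 1:A, 2:C}

Answer: 3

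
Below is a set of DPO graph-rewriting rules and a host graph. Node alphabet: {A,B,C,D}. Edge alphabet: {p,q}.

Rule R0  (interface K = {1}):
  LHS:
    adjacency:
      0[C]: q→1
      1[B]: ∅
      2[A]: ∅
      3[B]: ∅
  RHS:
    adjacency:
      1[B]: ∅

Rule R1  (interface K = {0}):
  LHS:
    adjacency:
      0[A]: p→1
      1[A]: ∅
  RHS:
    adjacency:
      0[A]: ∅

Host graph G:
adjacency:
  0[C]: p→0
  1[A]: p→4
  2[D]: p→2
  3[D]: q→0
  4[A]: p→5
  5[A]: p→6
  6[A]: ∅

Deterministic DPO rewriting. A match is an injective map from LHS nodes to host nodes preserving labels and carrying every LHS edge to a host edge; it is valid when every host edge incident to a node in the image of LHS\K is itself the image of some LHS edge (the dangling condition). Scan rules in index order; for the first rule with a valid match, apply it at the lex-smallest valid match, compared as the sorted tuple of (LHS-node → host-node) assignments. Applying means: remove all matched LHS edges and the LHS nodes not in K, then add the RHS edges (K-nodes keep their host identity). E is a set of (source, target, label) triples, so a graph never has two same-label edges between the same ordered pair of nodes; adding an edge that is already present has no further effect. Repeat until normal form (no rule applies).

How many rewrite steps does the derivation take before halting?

Answer: 3

Derivation:
start.  V:7 E:6  edges: 0-p->0 1-p->4 2-p->2 3-q->0 4-p->5 5-p->6
1. fire R1 via {0↦5, 1↦6}  →  V:6 E:5  edges: 0-p->0 1-p->4 2-p->2 3-q->0 4-p->5
2. fire R1 via {0↦4, 1↦5}  →  V:5 E:4  edges: 0-p->0 1-p->4 2-p->2 3-q->0
3. fire R1 via {0↦1, 1↦4}  →  V:4 E:3  edges: 0-p->0 2-p->2 3-q->0
normal form: no rule applies after step 3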